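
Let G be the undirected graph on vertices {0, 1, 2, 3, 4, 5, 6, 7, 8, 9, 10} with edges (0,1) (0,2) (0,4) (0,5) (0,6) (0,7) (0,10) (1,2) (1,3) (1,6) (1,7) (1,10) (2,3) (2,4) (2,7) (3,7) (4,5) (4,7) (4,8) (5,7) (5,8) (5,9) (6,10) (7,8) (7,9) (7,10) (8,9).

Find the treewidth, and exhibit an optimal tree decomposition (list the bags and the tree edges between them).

Treewidth 3.
One such decomposition:
Bags: B1 = {0, 2, 4, 7}  B2 = {0, 4, 5, 7}  B3 = {0, 1, 2, 7}  B4 = {0, 1, 7, 10}  B5 = {0, 1, 6, 10}  B6 = {4, 5, 7, 8}  B7 = {5, 7, 8, 9}  B8 = {1, 2, 3, 7}
Tree: B1–B2, B1–B3, B3–B4, B4–B5, B2–B6, B6–B7, B3–B8

Every bag has size at most 4, so the width is 4 − 1 = 3 and tw(G) ≤ 3. For the lower bound, the 4 vertices {0, 1, 6, 10} are pairwise adjacent, and any tree decomposition puts a clique entirely inside one bag — forcing width ≥ 3. Combining the bounds, tw(G) = 3.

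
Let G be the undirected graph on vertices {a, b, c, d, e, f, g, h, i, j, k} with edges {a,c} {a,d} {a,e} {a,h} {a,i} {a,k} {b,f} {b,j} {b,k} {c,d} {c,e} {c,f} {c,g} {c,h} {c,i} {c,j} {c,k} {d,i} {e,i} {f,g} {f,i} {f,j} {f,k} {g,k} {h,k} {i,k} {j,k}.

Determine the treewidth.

A width-3 tree decomposition is:
Bags: B1 = {a, c, i, k}  B2 = {c, f, i, k}  B3 = {c, f, j, k}  B4 = {c, f, g, k}  B5 = {a, c, d, i}  B6 = {a, c, h, k}  B7 = {a, c, e, i}  B8 = {b, f, j, k}
Tree: B1–B2, B2–B3, B2–B4, B1–B5, B1–B6, B5–B7, B3–B8
The largest bag has 4 vertices, giving width 3; this decomposition certifies tw(G) ≤ 3. On the other hand G contains the 4-clique {a, c, d, i}. A clique must lie in a single bag of any decomposition, so no decomposition can have width below 3. Combining the bounds, tw(G) = 3.

3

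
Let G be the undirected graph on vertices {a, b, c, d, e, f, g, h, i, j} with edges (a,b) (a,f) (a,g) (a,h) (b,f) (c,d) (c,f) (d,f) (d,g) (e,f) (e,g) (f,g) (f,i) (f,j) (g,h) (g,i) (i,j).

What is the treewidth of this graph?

A width-2 tree decomposition is:
Bags: B1 = {f, g, i}  B2 = {d, f, g}  B3 = {e, f, g}  B4 = {a, f, g}  B5 = {f, i, j}  B6 = {a, b, f}  B7 = {c, d, f}  B8 = {a, g, h}
Tree: B1–B2, B2–B3, B3–B4, B1–B5, B4–B6, B2–B7, B4–B8
Every bag has size at most 3, so the width is 3 − 1 = 2 and tw(G) ≤ 2. On the other hand G contains the 3-clique {a, g, h}. A clique must lie in a single bag of any decomposition, so no decomposition can have width below 2. Hence tw(G) = 2 exactly.

2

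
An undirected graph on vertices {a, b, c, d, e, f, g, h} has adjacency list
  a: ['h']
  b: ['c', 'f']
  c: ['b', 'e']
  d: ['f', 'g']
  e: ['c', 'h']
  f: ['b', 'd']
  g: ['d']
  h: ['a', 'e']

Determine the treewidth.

1

A width-1 tree decomposition is:
Bags: B1 = {d, g}  B2 = {d, f}  B3 = {b, f}  B4 = {b, c}  B5 = {c, e}  B6 = {e, h}  B7 = {a, h}
Tree: B1–B2, B2–B3, B3–B4, B4–B5, B5–B6, B6–B7
The largest bag has 2 vertices, giving width 1; this decomposition certifies tw(G) ≤ 1. Since G has at least one edge (e.g. g–d), it is not an edgeless graph, so tw(G) ≥ 1. Hence tw(G) = 1 exactly.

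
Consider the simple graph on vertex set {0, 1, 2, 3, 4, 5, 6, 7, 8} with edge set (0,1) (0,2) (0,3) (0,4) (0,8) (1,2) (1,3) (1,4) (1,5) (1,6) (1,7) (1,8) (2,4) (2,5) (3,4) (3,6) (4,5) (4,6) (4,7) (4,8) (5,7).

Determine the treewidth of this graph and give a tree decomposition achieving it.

Treewidth 3.
One optimal decomposition is:
Bags: B1 = {0, 1, 2, 4}  B2 = {0, 1, 3, 4}  B3 = {1, 2, 4, 5}  B4 = {1, 4, 5, 7}  B5 = {0, 1, 4, 8}  B6 = {1, 3, 4, 6}
Tree: B1–B2, B1–B3, B3–B4, B2–B5, B2–B6

The largest bag has 4 vertices, giving width 3; this decomposition certifies tw(G) ≤ 3. Conversely, {0, 1, 4, 8} is a clique of size 4, and the vertices of any clique must share a bag in every tree decomposition; so some bag has ≥ 4 vertices and tw(G) ≥ 3. Hence tw(G) = 3 exactly.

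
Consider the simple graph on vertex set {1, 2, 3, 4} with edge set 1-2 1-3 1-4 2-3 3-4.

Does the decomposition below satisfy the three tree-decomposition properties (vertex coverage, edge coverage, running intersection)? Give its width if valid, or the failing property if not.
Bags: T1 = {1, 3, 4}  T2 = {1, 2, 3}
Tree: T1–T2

Vertex coverage: the bags together contain {1, 2, 3, 4}, the full vertex set. Edge coverage: each edge of G has both endpoints in at least one bag. Running intersection: for every vertex, the bags containing it form a connected subtree. All three properties hold, so this is a valid tree decomposition of width max|bag| − 1 = 2, and hence tw(G) ≤ 2.

Yes; width 2.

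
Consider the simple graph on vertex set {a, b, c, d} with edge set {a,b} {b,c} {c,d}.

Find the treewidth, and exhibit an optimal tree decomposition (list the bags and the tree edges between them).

Treewidth 1.
One optimal decomposition is:
Bags: B1 = {c, d}  B2 = {b, c}  B3 = {a, b}
Tree: B1–B2, B2–B3

The largest bag has 2 vertices, giving width 1; this decomposition certifies tw(G) ≤ 1. G has an edge, so its treewidth is at least 1. Combining the bounds, tw(G) = 1.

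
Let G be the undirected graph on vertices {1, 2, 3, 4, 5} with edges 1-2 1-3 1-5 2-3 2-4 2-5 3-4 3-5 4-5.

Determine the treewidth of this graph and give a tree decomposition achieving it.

Every bag has size at most 4, so the width is 4 − 1 = 3 and tw(G) ≤ 3. Conversely, {1, 2, 3, 5} is a clique of size 4, and the vertices of any clique must share a bag in every tree decomposition; so some bag has ≥ 4 vertices and tw(G) ≥ 3. Therefore the treewidth is 3.

Treewidth 3.
Bags: B1 = {1, 2, 3, 5}  B2 = {2, 3, 4, 5}
Tree: B1–B2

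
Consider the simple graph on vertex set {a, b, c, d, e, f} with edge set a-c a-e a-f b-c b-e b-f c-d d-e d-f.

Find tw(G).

A width-3 tree decomposition is:
Bags: B1 = {b, c, e, f}  B2 = {c, d, e, f}  B3 = {a, c, e, f}
Tree: B1–B2, B2–B3
Every bag has size at most 4, so the width is 4 − 1 = 3 and tw(G) ≤ 3. For the lower bound: the 4 vertex sets {b,c}, {d,f}, {e}, {a} are disjoint, each induces a connected subgraph, and every pair is joined by at least one edge of G. Contracting each set to a single vertex therefore yields K_{4} as a minor, and since treewidth is minor-monotone, tw(G) ≥ tw(K_{4}) = 3. Combining the bounds, tw(G) = 3.

3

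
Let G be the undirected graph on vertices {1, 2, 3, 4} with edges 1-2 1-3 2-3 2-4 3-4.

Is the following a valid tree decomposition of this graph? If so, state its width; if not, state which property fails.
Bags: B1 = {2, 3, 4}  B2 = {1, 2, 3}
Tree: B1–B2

Checking the three conditions: (i) the bags cover all of {1, 2, 3, 4}; (ii) for each edge, some bag contains both endpoints; (iii) the bags containing any fixed vertex form a subtree. All hold, so the decomposition is valid with width 3 − 1 = 2.

Yes; width 2.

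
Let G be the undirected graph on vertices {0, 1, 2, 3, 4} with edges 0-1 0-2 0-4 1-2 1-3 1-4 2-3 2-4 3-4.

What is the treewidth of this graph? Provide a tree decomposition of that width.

Every bag has size at most 4, so the width is 4 − 1 = 3 and tw(G) ≤ 3. On the other hand G contains the 4-clique {0, 1, 2, 4}. A clique must lie in a single bag of any decomposition, so no decomposition can have width below 3. The upper and lower bounds meet at 3, so that is the treewidth.

Treewidth 3.
One optimal decomposition is:
Bags: B1 = {0, 1, 2, 4}  B2 = {1, 2, 3, 4}
Tree: B1–B2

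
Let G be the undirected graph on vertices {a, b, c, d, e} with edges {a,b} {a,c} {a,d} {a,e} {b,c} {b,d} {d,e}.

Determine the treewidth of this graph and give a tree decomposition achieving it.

Treewidth 2.
Bags: B1 = {a, b, c}  B2 = {a, b, d}  B3 = {a, d, e}
Tree: B1–B2, B2–B3

Each bag holds 3 vertices, so the decomposition has width 2, which upper-bounds the treewidth. Conversely, {a, d, e} is a clique of size 3, and the vertices of any clique must share a bag in every tree decomposition; so some bag has ≥ 3 vertices and tw(G) ≥ 2. Hence tw(G) = 2 exactly.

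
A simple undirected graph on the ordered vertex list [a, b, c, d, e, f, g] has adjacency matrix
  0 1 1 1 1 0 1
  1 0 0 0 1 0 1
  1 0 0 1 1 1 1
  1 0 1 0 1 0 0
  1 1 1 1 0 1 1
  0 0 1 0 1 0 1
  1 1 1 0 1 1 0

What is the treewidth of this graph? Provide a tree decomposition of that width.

The largest bag has 4 vertices, giving width 3; this decomposition certifies tw(G) ≤ 3. Conversely, {a, c, d, e} is a clique of size 4, and the vertices of any clique must share a bag in every tree decomposition; so some bag has ≥ 4 vertices and tw(G) ≥ 3. Therefore the treewidth is 3.

Treewidth 3.
One such decomposition:
Bags: B1 = {a, c, e, g}  B2 = {a, c, d, e}  B3 = {a, b, e, g}  B4 = {c, e, f, g}
Tree: B1–B2, B1–B3, B1–B4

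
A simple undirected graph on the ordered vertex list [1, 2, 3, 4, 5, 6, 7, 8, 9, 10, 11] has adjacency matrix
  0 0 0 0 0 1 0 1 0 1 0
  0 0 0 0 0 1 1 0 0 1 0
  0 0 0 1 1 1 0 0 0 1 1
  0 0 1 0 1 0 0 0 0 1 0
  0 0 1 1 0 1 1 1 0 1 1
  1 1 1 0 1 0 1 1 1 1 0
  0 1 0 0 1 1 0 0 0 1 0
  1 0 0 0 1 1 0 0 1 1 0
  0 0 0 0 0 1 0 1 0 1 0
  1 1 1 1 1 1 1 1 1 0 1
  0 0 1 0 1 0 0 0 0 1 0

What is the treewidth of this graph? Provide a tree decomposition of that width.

Treewidth 3.
One optimal decomposition is:
Bags: B1 = {5, 6, 8, 10}  B2 = {5, 6, 7, 10}  B3 = {6, 8, 9, 10}  B4 = {3, 5, 6, 10}  B5 = {3, 4, 5, 10}  B6 = {3, 5, 10, 11}  B7 = {2, 6, 7, 10}  B8 = {1, 6, 8, 10}
Tree: B1–B2, B1–B3, B1–B4, B4–B5, B5–B6, B2–B7, B3–B8

Every bag has size at most 4, so the width is 4 − 1 = 3 and tw(G) ≤ 3. For the lower bound, the 4 vertices {3, 5, 10, 11} are pairwise adjacent, and any tree decomposition puts a clique entirely inside one bag — forcing width ≥ 3. The upper and lower bounds meet at 3, so that is the treewidth.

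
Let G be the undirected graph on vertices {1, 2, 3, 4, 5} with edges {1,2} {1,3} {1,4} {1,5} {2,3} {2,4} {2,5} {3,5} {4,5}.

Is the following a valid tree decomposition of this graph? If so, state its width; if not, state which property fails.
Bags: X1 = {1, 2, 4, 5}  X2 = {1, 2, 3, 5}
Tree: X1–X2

Yes; width 3.

Every vertex of G appears in some bag (union = {1, 2, 3, 4, 5}); every edge is covered by a bag; and for each vertex v the set of bags containing v is connected in the bag tree. The decomposition is therefore valid. The largest bag has 4 vertices, so the width is 3.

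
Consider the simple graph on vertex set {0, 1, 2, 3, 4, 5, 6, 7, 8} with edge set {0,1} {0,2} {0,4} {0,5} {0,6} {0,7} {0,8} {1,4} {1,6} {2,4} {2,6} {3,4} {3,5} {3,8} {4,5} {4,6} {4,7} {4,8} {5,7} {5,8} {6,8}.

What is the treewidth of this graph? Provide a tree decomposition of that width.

Treewidth 3.
One optimal decomposition is:
Bags: B1 = {0, 4, 5, 8}  B2 = {0, 4, 6, 8}  B3 = {0, 1, 4, 6}  B4 = {0, 4, 5, 7}  B5 = {3, 4, 5, 8}  B6 = {0, 2, 4, 6}
Tree: B1–B2, B2–B3, B1–B4, B1–B5, B3–B6

Each bag holds 4 vertices, so the decomposition has width 3, which upper-bounds the treewidth. For the lower bound, the 4 vertices {0, 4, 5, 8} are pairwise adjacent, and any tree decomposition puts a clique entirely inside one bag — forcing width ≥ 3. The upper and lower bounds meet at 3, so that is the treewidth.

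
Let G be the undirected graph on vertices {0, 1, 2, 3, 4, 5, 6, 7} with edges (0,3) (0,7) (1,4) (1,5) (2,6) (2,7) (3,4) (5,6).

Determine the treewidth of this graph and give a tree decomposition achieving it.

Treewidth 2.
Bags: B1 = {1, 3, 4}  B2 = {1, 3, 5}  B3 = {3, 5, 6}  B4 = {2, 3, 6}  B5 = {2, 3, 7}  B6 = {0, 3, 7}
Tree: B1–B2, B2–B3, B3–B4, B4–B5, B5–B6

Every bag has size at most 3, so the width is 3 − 1 = 2 and tw(G) ≤ 2. For the lower bound, G contains the cycle 3–4–1–5–6–2–7–0–3, so G is not a forest; only forests have treewidth ≤ 1, hence tw(G) ≥ 2. Hence tw(G) = 2 exactly.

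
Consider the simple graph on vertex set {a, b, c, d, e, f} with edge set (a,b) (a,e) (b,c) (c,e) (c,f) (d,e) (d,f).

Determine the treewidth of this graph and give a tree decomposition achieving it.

Each bag holds 3 vertices, so the decomposition has width 2, which upper-bounds the treewidth. The edges a–b–c–e–a form a cycle, so G is not a tree and its treewidth is at least 2. Combining the bounds, tw(G) = 2.

Treewidth 2.
Bags: B1 = {a, b, e}  B2 = {b, c, e}  B3 = {c, d, e}  B4 = {c, d, f}
Tree: B1–B2, B2–B3, B3–B4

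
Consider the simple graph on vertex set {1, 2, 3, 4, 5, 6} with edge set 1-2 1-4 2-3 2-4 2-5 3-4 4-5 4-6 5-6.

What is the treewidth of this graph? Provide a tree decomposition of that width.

Treewidth 2.
Bags: B1 = {2, 4, 5}  B2 = {1, 2, 4}  B3 = {2, 3, 4}  B4 = {4, 5, 6}
Tree: B1–B2, B1–B3, B1–B4

The largest bag has 3 vertices, giving width 2; this decomposition certifies tw(G) ≤ 2. Conversely, {1, 2, 4} is a clique of size 3, and the vertices of any clique must share a bag in every tree decomposition; so some bag has ≥ 3 vertices and tw(G) ≥ 2. Combining the bounds, tw(G) = 2.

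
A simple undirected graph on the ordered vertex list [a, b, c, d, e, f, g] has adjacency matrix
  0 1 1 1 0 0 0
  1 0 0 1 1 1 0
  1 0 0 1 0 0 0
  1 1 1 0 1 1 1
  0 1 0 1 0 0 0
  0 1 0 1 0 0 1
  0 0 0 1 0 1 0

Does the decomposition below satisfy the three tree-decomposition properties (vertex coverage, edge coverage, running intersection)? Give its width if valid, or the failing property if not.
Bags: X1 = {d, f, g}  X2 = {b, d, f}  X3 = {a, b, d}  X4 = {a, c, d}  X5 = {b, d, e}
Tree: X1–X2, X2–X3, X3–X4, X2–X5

Every vertex of G appears in some bag (union = {a, b, c, d, e, f, g}); every edge is covered by a bag; and for each vertex v the set of bags containing v is connected in the bag tree. The decomposition is therefore valid. The largest bag has 3 vertices, so the width is 2.

Yes; width 2.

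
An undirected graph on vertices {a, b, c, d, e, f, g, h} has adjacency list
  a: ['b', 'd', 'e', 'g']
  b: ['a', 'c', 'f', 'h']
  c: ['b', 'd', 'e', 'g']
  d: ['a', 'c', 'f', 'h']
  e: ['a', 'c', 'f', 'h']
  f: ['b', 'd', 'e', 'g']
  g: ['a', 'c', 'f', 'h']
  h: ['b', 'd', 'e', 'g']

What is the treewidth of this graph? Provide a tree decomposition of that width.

Each bag holds 5 vertices, so the decomposition has width 4, which upper-bounds the treewidth. For the lower bound: the 5 vertex sets {b,f}, {g,h}, {a,d}, {c}, {e} are disjoint, each induces a connected subgraph, and every pair is joined by at least one edge of G. Contracting each set to a single vertex therefore yields K_{5} as a minor, and since treewidth is minor-monotone, tw(G) ≥ tw(K_{5}) = 4. Therefore the treewidth is 4.

Treewidth 4.
One such decomposition:
Bags: B1 = {a, b, c, f, h}  B2 = {a, c, f, g, h}  B3 = {a, c, d, f, h}  B4 = {a, c, e, f, h}
Tree: B1–B2, B2–B3, B3–B4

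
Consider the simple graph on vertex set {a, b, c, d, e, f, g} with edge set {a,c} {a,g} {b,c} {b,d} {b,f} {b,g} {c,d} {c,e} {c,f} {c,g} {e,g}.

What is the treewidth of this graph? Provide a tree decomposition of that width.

Each bag holds 3 vertices, so the decomposition has width 2, which upper-bounds the treewidth. For the lower bound, the 3 vertices {b, c, d} are pairwise adjacent, and any tree decomposition puts a clique entirely inside one bag — forcing width ≥ 2. Therefore the treewidth is 2.

Treewidth 2.
One optimal decomposition is:
Bags: B1 = {b, c, g}  B2 = {c, e, g}  B3 = {b, c, f}  B4 = {a, c, g}  B5 = {b, c, d}
Tree: B1–B2, B1–B3, B1–B4, B1–B5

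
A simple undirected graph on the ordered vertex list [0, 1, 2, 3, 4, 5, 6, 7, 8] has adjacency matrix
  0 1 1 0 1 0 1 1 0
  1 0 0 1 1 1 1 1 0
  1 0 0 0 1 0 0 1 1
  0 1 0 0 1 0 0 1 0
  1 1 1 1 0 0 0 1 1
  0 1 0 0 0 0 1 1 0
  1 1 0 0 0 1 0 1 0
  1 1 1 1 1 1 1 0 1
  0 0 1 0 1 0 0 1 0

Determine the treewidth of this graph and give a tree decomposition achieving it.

The largest bag has 4 vertices, giving width 3; this decomposition certifies tw(G) ≤ 3. On the other hand G contains the 4-clique {2, 4, 7, 8}. A clique must lie in a single bag of any decomposition, so no decomposition can have width below 3. The upper and lower bounds meet at 3, so that is the treewidth.

Treewidth 3.
One optimal decomposition is:
Bags: B1 = {0, 1, 6, 7}  B2 = {0, 1, 4, 7}  B3 = {0, 2, 4, 7}  B4 = {1, 3, 4, 7}  B5 = {1, 5, 6, 7}  B6 = {2, 4, 7, 8}
Tree: B1–B2, B2–B3, B2–B4, B1–B5, B3–B6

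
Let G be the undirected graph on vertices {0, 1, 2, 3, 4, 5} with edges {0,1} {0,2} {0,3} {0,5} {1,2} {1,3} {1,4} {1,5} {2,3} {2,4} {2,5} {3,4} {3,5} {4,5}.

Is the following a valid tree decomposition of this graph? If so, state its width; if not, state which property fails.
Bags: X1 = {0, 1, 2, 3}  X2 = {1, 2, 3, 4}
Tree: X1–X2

No — vertex 5 appears in no bag.

A tree decomposition must satisfy three properties: every vertex lies in some bag; for every edge, both endpoints lie together in some bag; and for every vertex, the bags containing it form a connected subtree. Here vertex 5 appears in no bag, so the decomposition is invalid.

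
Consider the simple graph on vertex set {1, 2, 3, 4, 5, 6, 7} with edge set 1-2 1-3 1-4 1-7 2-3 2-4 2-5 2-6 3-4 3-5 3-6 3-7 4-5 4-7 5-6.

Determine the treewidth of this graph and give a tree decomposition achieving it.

Every bag has size at most 4, so the width is 4 − 1 = 3 and tw(G) ≤ 3. Conversely, {1, 2, 3, 4} is a clique of size 4, and the vertices of any clique must share a bag in every tree decomposition; so some bag has ≥ 4 vertices and tw(G) ≥ 3. The upper and lower bounds meet at 3, so that is the treewidth.

Treewidth 3.
One such decomposition:
Bags: B1 = {1, 2, 3, 4}  B2 = {1, 3, 4, 7}  B3 = {2, 3, 4, 5}  B4 = {2, 3, 5, 6}
Tree: B1–B2, B1–B3, B3–B4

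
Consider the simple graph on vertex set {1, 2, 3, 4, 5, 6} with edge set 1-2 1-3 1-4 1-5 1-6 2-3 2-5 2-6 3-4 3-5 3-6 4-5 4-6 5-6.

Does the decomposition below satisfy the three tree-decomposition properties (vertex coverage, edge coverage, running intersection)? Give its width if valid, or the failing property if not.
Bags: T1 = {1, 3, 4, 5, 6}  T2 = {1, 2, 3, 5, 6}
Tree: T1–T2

Yes; width 4.

Every vertex of G appears in some bag (union = {1, 2, 3, 4, 5, 6}); every edge is covered by a bag; and for each vertex v the set of bags containing v is connected in the bag tree. The decomposition is therefore valid. The largest bag has 5 vertices, so the width is 4.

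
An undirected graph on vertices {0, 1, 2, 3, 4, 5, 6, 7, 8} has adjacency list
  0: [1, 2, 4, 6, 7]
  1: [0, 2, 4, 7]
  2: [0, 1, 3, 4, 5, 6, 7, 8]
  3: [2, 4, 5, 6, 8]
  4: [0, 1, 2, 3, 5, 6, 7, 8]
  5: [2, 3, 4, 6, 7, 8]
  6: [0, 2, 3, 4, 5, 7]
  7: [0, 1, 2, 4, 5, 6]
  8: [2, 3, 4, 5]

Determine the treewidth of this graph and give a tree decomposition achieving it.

Each bag holds 5 vertices, so the decomposition has width 4, which upper-bounds the treewidth. Conversely, {0, 1, 2, 4, 7} is a clique of size 5, and the vertices of any clique must share a bag in every tree decomposition; so some bag has ≥ 5 vertices and tw(G) ≥ 4. Therefore the treewidth is 4.

Treewidth 4.
One such decomposition:
Bags: B1 = {0, 1, 2, 4, 7}  B2 = {0, 2, 4, 6, 7}  B3 = {2, 4, 5, 6, 7}  B4 = {2, 3, 4, 5, 6}  B5 = {2, 3, 4, 5, 8}
Tree: B1–B2, B2–B3, B3–B4, B4–B5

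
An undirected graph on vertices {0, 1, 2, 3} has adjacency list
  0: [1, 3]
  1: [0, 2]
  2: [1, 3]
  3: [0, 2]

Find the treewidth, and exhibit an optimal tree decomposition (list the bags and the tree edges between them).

Treewidth 2.
One such decomposition:
Bags: B1 = {0, 1, 2}  B2 = {0, 2, 3}
Tree: B1–B2

The largest bag has 3 vertices, giving width 2; this decomposition certifies tw(G) ≤ 2. Since 2–1–0–3–2 is a cycle in G, G is not acyclic. Forests are exactly the graphs of treewidth ≤ 1, so tw(G) ≥ 2. The upper and lower bounds meet at 2, so that is the treewidth.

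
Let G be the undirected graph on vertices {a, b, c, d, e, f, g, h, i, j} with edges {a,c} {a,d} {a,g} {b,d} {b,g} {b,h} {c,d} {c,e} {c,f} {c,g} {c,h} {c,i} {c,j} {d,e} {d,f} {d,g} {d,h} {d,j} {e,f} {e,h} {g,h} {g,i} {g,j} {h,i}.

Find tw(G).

3

A width-3 tree decomposition is:
Bags: B1 = {c, d, g, h}  B2 = {c, g, h, i}  B3 = {c, d, e, h}  B4 = {c, d, g, j}  B5 = {c, d, e, f}  B6 = {b, d, g, h}  B7 = {a, c, d, g}
Tree: B1–B2, B1–B3, B1–B4, B3–B5, B1–B6, B1–B7
Every bag has size at most 4, so the width is 4 − 1 = 3 and tw(G) ≤ 3. For the lower bound, the 4 vertices {c, d, g, j} are pairwise adjacent, and any tree decomposition puts a clique entirely inside one bag — forcing width ≥ 3. Hence tw(G) = 3 exactly.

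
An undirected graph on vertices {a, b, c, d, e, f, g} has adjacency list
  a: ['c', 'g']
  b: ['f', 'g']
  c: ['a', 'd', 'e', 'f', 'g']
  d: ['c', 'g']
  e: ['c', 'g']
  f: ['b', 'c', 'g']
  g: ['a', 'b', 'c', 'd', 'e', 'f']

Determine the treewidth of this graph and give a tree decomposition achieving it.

Treewidth 2.
One optimal decomposition is:
Bags: B1 = {c, d, g}  B2 = {c, f, g}  B3 = {b, f, g}  B4 = {a, c, g}  B5 = {c, e, g}
Tree: B1–B2, B2–B3, B1–B4, B4–B5

The largest bag has 3 vertices, giving width 2; this decomposition certifies tw(G) ≤ 2. Conversely, {c, d, g} is a clique of size 3, and the vertices of any clique must share a bag in every tree decomposition; so some bag has ≥ 3 vertices and tw(G) ≥ 2. The upper and lower bounds meet at 2, so that is the treewidth.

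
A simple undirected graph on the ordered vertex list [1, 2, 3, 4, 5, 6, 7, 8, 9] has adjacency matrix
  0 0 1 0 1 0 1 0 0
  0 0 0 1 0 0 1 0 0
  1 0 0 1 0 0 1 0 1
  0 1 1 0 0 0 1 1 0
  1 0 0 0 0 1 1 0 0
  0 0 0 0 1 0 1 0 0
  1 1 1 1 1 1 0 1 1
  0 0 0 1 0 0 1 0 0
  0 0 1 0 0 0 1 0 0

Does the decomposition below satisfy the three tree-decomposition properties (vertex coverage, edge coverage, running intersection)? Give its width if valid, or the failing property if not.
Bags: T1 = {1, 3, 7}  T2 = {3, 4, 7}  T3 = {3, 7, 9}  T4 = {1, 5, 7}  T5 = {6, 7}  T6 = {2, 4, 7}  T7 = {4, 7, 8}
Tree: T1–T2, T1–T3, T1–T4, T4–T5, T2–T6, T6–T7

A tree decomposition must satisfy three properties: every vertex lies in some bag; for every edge, both endpoints lie together in some bag; and for every vertex, the bags containing it form a connected subtree. Here edge (5,6) lies in no bag, so the decomposition is invalid.

No — edge (5,6) lies in no bag.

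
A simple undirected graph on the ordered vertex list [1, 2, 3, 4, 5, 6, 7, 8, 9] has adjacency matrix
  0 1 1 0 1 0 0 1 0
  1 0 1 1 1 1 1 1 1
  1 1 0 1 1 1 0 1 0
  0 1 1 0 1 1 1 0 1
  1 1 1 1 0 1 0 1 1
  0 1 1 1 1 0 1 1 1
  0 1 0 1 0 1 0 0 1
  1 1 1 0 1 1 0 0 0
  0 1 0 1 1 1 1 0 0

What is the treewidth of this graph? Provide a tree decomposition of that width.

Every bag has size at most 5, so the width is 5 − 1 = 4 and tw(G) ≤ 4. Conversely, {2, 4, 5, 6, 9} is a clique of size 5, and the vertices of any clique must share a bag in every tree decomposition; so some bag has ≥ 5 vertices and tw(G) ≥ 4. Therefore the treewidth is 4.

Treewidth 4.
One optimal decomposition is:
Bags: B1 = {2, 4, 5, 6, 9}  B2 = {2, 3, 4, 5, 6}  B3 = {2, 3, 5, 6, 8}  B4 = {2, 4, 6, 7, 9}  B5 = {1, 2, 3, 5, 8}
Tree: B1–B2, B2–B3, B1–B4, B3–B5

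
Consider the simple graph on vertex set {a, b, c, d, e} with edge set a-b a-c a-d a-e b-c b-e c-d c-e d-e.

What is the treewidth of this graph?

A width-3 tree decomposition is:
Bags: B1 = {a, c, d, e}  B2 = {a, b, c, e}
Tree: B1–B2
Every bag has size at most 4, so the width is 4 − 1 = 3 and tw(G) ≤ 3. For the lower bound, the 4 vertices {a, c, d, e} are pairwise adjacent, and any tree decomposition puts a clique entirely inside one bag — forcing width ≥ 3. Hence tw(G) = 3 exactly.

3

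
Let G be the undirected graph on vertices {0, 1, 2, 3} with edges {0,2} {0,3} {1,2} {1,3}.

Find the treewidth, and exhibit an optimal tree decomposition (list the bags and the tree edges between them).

Treewidth 2.
Bags: B1 = {0, 1, 2}  B2 = {0, 1, 3}
Tree: B1–B2

Every bag has size at most 3, so the width is 3 − 1 = 2 and tw(G) ≤ 2. For the lower bound, G contains the cycle 1–2–0–3–1, so G is not a forest; only forests have treewidth ≤ 1, hence tw(G) ≥ 2. Therefore the treewidth is 2.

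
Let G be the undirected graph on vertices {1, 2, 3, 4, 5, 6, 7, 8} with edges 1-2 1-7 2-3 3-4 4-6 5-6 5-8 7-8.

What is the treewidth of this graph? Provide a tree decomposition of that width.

The largest bag has 3 vertices, giving width 2; this decomposition certifies tw(G) ≤ 2. The edges 4–3–2–1–7–8–5–6–4 form a cycle, so G is not a tree and its treewidth is at least 2. Therefore the treewidth is 2.

Treewidth 2.
One optimal decomposition is:
Bags: B1 = {2, 3, 4}  B2 = {1, 2, 4}  B3 = {1, 4, 7}  B4 = {4, 7, 8}  B5 = {4, 5, 8}  B6 = {4, 5, 6}
Tree: B1–B2, B2–B3, B3–B4, B4–B5, B5–B6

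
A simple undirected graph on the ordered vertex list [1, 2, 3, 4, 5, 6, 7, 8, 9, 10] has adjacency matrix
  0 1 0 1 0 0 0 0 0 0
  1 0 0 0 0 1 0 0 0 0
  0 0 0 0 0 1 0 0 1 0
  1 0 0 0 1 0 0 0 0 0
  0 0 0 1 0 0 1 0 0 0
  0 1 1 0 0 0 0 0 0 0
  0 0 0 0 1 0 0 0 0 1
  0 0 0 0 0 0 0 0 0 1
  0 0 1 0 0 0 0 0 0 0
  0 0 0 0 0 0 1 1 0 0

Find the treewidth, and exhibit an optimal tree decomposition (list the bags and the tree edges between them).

Treewidth 1.
One optimal decomposition is:
Bags: B1 = {8, 10}  B2 = {7, 10}  B3 = {5, 7}  B4 = {4, 5}  B5 = {1, 4}  B6 = {1, 2}  B7 = {2, 6}  B8 = {3, 6}  B9 = {3, 9}
Tree: B1–B2, B2–B3, B3–B4, B4–B5, B5–B6, B6–B7, B7–B8, B8–B9

The largest bag has 2 vertices, giving width 1; this decomposition certifies tw(G) ≤ 1. G has an edge, so its treewidth is at least 1. The upper and lower bounds meet at 1, so that is the treewidth.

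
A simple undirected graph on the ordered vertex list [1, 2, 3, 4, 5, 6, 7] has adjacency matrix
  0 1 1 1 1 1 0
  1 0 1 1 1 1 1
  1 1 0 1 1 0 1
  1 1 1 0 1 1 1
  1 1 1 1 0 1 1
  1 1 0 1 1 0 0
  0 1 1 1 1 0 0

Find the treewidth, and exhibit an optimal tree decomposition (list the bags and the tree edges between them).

Every bag has size at most 5, so the width is 5 − 1 = 4 and tw(G) ≤ 4. For the lower bound, the 5 vertices {1, 2, 3, 4, 5} are pairwise adjacent, and any tree decomposition puts a clique entirely inside one bag — forcing width ≥ 4. The upper and lower bounds meet at 4, so that is the treewidth.

Treewidth 4.
Bags: B1 = {2, 3, 4, 5, 7}  B2 = {1, 2, 3, 4, 5}  B3 = {1, 2, 4, 5, 6}
Tree: B1–B2, B2–B3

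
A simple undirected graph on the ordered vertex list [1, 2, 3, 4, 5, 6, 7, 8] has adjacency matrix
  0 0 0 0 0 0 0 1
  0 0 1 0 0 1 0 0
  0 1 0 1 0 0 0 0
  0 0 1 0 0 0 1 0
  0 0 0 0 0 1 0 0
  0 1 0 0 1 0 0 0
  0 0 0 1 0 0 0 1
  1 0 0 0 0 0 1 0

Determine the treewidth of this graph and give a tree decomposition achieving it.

Every bag has size at most 2, so the width is 2 − 1 = 1 and tw(G) ≤ 1. Any graph with an edge has treewidth ≥ 1, and G has the edge 1–8. Therefore the treewidth is 1.

Treewidth 1.
One optimal decomposition is:
Bags: B1 = {1, 8}  B2 = {7, 8}  B3 = {4, 7}  B4 = {3, 4}  B5 = {2, 3}  B6 = {2, 6}  B7 = {5, 6}
Tree: B1–B2, B2–B3, B3–B4, B4–B5, B5–B6, B6–B7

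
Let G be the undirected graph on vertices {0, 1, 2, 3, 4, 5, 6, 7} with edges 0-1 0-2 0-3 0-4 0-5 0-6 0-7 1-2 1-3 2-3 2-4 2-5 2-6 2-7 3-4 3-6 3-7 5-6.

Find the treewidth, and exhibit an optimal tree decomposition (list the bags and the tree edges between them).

Treewidth 3.
One optimal decomposition is:
Bags: B1 = {0, 1, 2, 3}  B2 = {0, 2, 3, 6}  B3 = {0, 2, 5, 6}  B4 = {0, 2, 3, 7}  B5 = {0, 2, 3, 4}
Tree: B1–B2, B2–B3, B2–B4, B1–B5

Each bag holds 4 vertices, so the decomposition has width 3, which upper-bounds the treewidth. Conversely, {0, 1, 2, 3} is a clique of size 4, and the vertices of any clique must share a bag in every tree decomposition; so some bag has ≥ 4 vertices and tw(G) ≥ 3. Hence tw(G) = 3 exactly.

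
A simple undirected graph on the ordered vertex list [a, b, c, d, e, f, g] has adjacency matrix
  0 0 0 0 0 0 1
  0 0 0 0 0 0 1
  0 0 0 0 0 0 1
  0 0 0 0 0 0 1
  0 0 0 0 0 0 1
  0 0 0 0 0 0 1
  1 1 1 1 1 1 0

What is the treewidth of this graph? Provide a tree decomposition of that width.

Treewidth 1.
One optimal decomposition is:
Bags: B1 = {f, g}  B2 = {a, g}  B3 = {c, g}  B4 = {e, g}  B5 = {b, g}  B6 = {d, g}
Tree: B1–B2, B2–B3, B3–B4, B1–B5, B1–B6

The largest bag has 2 vertices, giving width 1; this decomposition certifies tw(G) ≤ 1. G has an edge, so its treewidth is at least 1. Hence tw(G) = 1 exactly.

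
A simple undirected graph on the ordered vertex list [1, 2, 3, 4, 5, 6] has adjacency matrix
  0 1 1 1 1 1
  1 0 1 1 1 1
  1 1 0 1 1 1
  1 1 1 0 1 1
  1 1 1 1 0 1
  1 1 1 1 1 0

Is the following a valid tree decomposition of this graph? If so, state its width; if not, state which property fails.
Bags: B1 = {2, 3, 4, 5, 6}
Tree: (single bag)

A tree decomposition must satisfy three properties: every vertex lies in some bag; for every edge, both endpoints lie together in some bag; and for every vertex, the bags containing it form a connected subtree. Here vertex 1 appears in no bag, so the decomposition is invalid.

No — vertex 1 appears in no bag.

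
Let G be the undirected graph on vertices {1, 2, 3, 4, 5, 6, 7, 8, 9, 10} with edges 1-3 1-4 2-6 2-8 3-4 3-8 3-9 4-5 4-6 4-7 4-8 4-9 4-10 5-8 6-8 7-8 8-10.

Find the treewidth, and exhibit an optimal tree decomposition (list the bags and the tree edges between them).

Each bag holds 3 vertices, so the decomposition has width 2, which upper-bounds the treewidth. For the lower bound, the 3 vertices {2, 6, 8} are pairwise adjacent, and any tree decomposition puts a clique entirely inside one bag — forcing width ≥ 2. The upper and lower bounds meet at 2, so that is the treewidth.

Treewidth 2.
One optimal decomposition is:
Bags: B1 = {4, 5, 8}  B2 = {4, 6, 8}  B3 = {2, 6, 8}  B4 = {3, 4, 8}  B5 = {4, 7, 8}  B6 = {4, 8, 10}  B7 = {3, 4, 9}  B8 = {1, 3, 4}
Tree: B1–B2, B2–B3, B2–B4, B2–B5, B2–B6, B4–B7, B7–B8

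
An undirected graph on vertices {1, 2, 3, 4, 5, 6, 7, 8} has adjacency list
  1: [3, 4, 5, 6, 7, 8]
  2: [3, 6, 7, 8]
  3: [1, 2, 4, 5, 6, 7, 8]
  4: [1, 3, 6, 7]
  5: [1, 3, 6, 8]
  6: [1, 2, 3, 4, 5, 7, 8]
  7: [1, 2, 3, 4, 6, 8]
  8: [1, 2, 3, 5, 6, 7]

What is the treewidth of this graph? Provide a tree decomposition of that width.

Treewidth 4.
One such decomposition:
Bags: B1 = {1, 3, 6, 7, 8}  B2 = {1, 3, 5, 6, 8}  B3 = {2, 3, 6, 7, 8}  B4 = {1, 3, 4, 6, 7}
Tree: B1–B2, B1–B3, B1–B4

Every bag has size at most 5, so the width is 5 − 1 = 4 and tw(G) ≤ 4. Conversely, {1, 3, 5, 6, 8} is a clique of size 5, and the vertices of any clique must share a bag in every tree decomposition; so some bag has ≥ 5 vertices and tw(G) ≥ 4. Combining the bounds, tw(G) = 4.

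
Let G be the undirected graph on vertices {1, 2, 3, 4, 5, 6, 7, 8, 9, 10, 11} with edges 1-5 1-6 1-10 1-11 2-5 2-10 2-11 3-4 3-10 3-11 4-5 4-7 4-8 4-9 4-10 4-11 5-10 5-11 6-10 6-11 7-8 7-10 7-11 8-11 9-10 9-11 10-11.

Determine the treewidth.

3

A width-3 tree decomposition is:
Bags: B1 = {3, 4, 10, 11}  B2 = {4, 5, 10, 11}  B3 = {1, 5, 10, 11}  B4 = {4, 7, 10, 11}  B5 = {2, 5, 10, 11}  B6 = {1, 6, 10, 11}  B7 = {4, 9, 10, 11}  B8 = {4, 7, 8, 11}
Tree: B1–B2, B2–B3, B1–B4, B3–B5, B3–B6, B4–B7, B4–B8
Each bag holds 4 vertices, so the decomposition has width 3, which upper-bounds the treewidth. On the other hand G contains the 4-clique {4, 7, 8, 11}. A clique must lie in a single bag of any decomposition, so no decomposition can have width below 3. Therefore the treewidth is 3.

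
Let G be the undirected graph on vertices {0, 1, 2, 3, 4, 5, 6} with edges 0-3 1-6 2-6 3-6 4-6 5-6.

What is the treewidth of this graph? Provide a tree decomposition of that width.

Every bag has size at most 2, so the width is 2 − 1 = 1 and tw(G) ≤ 1. Any graph with an edge has treewidth ≥ 1, and G has the edge 6–5. The upper and lower bounds meet at 1, so that is the treewidth.

Treewidth 1.
Bags: B1 = {5, 6}  B2 = {3, 6}  B3 = {4, 6}  B4 = {1, 6}  B5 = {0, 3}  B6 = {2, 6}
Tree: B1–B2, B2–B3, B1–B4, B2–B5, B3–B6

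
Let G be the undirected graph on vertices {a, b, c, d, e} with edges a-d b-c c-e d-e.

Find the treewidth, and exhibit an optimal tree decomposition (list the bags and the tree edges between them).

Treewidth 1.
Bags: B1 = {a, d}  B2 = {d, e}  B3 = {c, e}  B4 = {b, c}
Tree: B1–B2, B2–B3, B3–B4

Each bag holds 2 vertices, so the decomposition has width 1, which upper-bounds the treewidth. Since G has at least one edge (e.g. a–d), it is not an edgeless graph, so tw(G) ≥ 1. The upper and lower bounds meet at 1, so that is the treewidth.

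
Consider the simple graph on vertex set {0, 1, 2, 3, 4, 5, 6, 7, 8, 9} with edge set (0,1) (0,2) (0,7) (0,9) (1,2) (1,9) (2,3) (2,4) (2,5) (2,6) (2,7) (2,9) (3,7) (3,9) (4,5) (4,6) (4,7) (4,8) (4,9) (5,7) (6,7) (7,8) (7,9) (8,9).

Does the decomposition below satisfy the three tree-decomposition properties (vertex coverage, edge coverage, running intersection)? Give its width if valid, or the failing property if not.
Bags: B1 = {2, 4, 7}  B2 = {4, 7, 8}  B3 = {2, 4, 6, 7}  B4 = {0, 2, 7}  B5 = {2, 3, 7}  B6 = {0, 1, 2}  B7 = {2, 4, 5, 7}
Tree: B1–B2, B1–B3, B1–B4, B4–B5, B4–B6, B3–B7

A tree decomposition must satisfy three properties: every vertex lies in some bag; for every edge, both endpoints lie together in some bag; and for every vertex, the bags containing it form a connected subtree. Here vertex 9 appears in no bag, so the decomposition is invalid.

No — vertex 9 appears in no bag.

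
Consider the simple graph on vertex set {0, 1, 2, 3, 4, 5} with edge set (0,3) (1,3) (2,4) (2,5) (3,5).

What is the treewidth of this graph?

A width-1 tree decomposition is:
Bags: B1 = {2, 5}  B2 = {3, 5}  B3 = {0, 3}  B4 = {1, 3}  B5 = {2, 4}
Tree: B1–B2, B2–B3, B3–B4, B1–B5
Each bag holds 2 vertices, so the decomposition has width 1, which upper-bounds the treewidth. G has an edge, so its treewidth is at least 1. The upper and lower bounds meet at 1, so that is the treewidth.

1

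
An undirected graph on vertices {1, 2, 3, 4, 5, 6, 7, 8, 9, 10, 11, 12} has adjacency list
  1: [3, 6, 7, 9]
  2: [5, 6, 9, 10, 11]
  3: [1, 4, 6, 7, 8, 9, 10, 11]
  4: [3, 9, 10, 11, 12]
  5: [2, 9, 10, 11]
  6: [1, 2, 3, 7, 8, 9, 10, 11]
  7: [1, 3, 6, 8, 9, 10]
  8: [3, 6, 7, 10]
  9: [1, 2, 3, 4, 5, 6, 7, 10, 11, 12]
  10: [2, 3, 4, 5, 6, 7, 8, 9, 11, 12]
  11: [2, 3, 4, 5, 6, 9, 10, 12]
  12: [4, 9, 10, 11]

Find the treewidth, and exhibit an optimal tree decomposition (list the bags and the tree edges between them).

Each bag holds 5 vertices, so the decomposition has width 4, which upper-bounds the treewidth. For the lower bound, the 5 vertices {3, 6, 7, 8, 10} are pairwise adjacent, and any tree decomposition puts a clique entirely inside one bag — forcing width ≥ 4. Therefore the treewidth is 4.

Treewidth 4.
One optimal decomposition is:
Bags: B1 = {3, 6, 7, 8, 10}  B2 = {3, 6, 7, 9, 10}  B3 = {3, 6, 9, 10, 11}  B4 = {3, 4, 9, 10, 11}  B5 = {2, 6, 9, 10, 11}  B6 = {4, 9, 10, 11, 12}  B7 = {1, 3, 6, 7, 9}  B8 = {2, 5, 9, 10, 11}
Tree: B1–B2, B2–B3, B3–B4, B3–B5, B4–B6, B2–B7, B5–B8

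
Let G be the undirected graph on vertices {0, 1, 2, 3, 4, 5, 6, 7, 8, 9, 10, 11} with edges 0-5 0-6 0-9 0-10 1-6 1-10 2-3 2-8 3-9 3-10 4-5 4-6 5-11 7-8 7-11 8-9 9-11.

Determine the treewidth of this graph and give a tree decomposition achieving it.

Each bag holds 4 vertices, so the decomposition has width 3, which upper-bounds the treewidth. For the lower bound: the 4 vertex sets {1,4,6}, {5}, {0}, {3,9,10,11} are disjoint, each induces a connected subgraph, and every pair is joined by at least one edge of G. Contracting each set to a single vertex therefore yields K_{4} as a minor, and since treewidth is minor-monotone, tw(G) ≥ tw(K_{4}) = 3. Therefore the treewidth is 3.

Treewidth 3.
One such decomposition:
Bags: B1 = {1, 4, 5, 6}  B2 = {0, 1, 5, 6}  B3 = {0, 1, 5, 10}  B4 = {0, 5, 10, 11}  B5 = {0, 9, 10, 11}  B6 = {3, 9, 10, 11}  B7 = {3, 7, 9, 11}  B8 = {3, 7, 8, 9}  B9 = {2, 3, 7, 8}
Tree: B1–B2, B2–B3, B3–B4, B4–B5, B5–B6, B6–B7, B7–B8, B8–B9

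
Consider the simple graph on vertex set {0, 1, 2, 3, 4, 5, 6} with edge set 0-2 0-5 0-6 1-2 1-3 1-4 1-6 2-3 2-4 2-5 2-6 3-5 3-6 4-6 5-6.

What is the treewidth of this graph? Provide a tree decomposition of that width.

Each bag holds 4 vertices, so the decomposition has width 3, which upper-bounds the treewidth. Conversely, {0, 2, 5, 6} is a clique of size 4, and the vertices of any clique must share a bag in every tree decomposition; so some bag has ≥ 4 vertices and tw(G) ≥ 3. Hence tw(G) = 3 exactly.

Treewidth 3.
One such decomposition:
Bags: B1 = {2, 3, 5, 6}  B2 = {1, 2, 3, 6}  B3 = {1, 2, 4, 6}  B4 = {0, 2, 5, 6}
Tree: B1–B2, B2–B3, B1–B4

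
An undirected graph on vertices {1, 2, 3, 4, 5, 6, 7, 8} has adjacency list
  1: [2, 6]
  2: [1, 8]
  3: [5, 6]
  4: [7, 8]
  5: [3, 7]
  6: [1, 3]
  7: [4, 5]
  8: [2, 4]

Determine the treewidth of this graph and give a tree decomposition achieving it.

Every bag has size at most 3, so the width is 3 − 1 = 2 and tw(G) ≤ 2. For the lower bound, G contains the cycle 3–6–1–2–8–4–7–5–3, so G is not a forest; only forests have treewidth ≤ 1, hence tw(G) ≥ 2. Therefore the treewidth is 2.

Treewidth 2.
One such decomposition:
Bags: B1 = {1, 3, 6}  B2 = {1, 2, 3}  B3 = {2, 3, 8}  B4 = {3, 4, 8}  B5 = {3, 4, 7}  B6 = {3, 5, 7}
Tree: B1–B2, B2–B3, B3–B4, B4–B5, B5–B6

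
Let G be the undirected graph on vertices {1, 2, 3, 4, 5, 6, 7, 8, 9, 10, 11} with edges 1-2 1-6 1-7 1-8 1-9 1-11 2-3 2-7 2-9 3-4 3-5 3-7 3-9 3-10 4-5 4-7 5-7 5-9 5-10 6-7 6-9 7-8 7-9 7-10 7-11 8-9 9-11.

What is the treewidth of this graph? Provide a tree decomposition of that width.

Every bag has size at most 4, so the width is 4 − 1 = 3 and tw(G) ≤ 3. For the lower bound, the 4 vertices {1, 7, 8, 9} are pairwise adjacent, and any tree decomposition puts a clique entirely inside one bag — forcing width ≥ 3. Hence tw(G) = 3 exactly.

Treewidth 3.
One such decomposition:
Bags: B1 = {3, 5, 7, 9}  B2 = {2, 3, 7, 9}  B3 = {1, 2, 7, 9}  B4 = {1, 6, 7, 9}  B5 = {3, 5, 7, 10}  B6 = {1, 7, 8, 9}  B7 = {3, 4, 5, 7}  B8 = {1, 7, 9, 11}
Tree: B1–B2, B2–B3, B3–B4, B1–B5, B3–B6, B1–B7, B3–B8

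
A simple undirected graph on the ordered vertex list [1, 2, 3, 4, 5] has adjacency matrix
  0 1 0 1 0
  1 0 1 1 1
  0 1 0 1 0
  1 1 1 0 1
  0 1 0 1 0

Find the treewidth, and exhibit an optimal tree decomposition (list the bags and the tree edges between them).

Treewidth 2.
One optimal decomposition is:
Bags: B1 = {2, 3, 4}  B2 = {1, 2, 4}  B3 = {2, 4, 5}
Tree: B1–B2, B1–B3

Each bag holds 3 vertices, so the decomposition has width 2, which upper-bounds the treewidth. For the lower bound, the 3 vertices {1, 2, 4} are pairwise adjacent, and any tree decomposition puts a clique entirely inside one bag — forcing width ≥ 2. Combining the bounds, tw(G) = 2.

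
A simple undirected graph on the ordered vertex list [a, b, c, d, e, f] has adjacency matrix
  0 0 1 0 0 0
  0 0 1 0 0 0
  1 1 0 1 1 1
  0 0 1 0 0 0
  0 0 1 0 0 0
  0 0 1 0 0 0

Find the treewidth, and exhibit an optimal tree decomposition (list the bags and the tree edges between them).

Each bag holds 2 vertices, so the decomposition has width 1, which upper-bounds the treewidth. Any graph with an edge has treewidth ≥ 1, and G has the edge e–c. Therefore the treewidth is 1.

Treewidth 1.
Bags: B1 = {c, e}  B2 = {c, f}  B3 = {a, c}  B4 = {b, c}  B5 = {c, d}
Tree: B1–B2, B2–B3, B3–B4, B3–B5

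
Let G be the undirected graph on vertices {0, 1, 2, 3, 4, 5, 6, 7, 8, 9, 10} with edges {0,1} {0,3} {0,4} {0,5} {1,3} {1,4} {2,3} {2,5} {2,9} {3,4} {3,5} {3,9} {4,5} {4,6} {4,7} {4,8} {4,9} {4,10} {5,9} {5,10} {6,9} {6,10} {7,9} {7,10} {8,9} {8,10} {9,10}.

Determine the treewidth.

3

A width-3 tree decomposition is:
Bags: B1 = {4, 5, 9, 10}  B2 = {3, 4, 5, 9}  B3 = {0, 3, 4, 5}  B4 = {0, 1, 3, 4}  B5 = {4, 8, 9, 10}  B6 = {4, 7, 9, 10}  B7 = {4, 6, 9, 10}  B8 = {2, 3, 5, 9}
Tree: B1–B2, B2–B3, B3–B4, B1–B5, B1–B6, B5–B7, B2–B8
Each bag holds 4 vertices, so the decomposition has width 3, which upper-bounds the treewidth. On the other hand G contains the 4-clique {2, 3, 5, 9}. A clique must lie in a single bag of any decomposition, so no decomposition can have width below 3. Hence tw(G) = 3 exactly.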